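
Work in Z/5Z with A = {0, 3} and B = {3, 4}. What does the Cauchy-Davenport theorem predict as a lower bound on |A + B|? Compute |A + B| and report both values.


Cauchy-Davenport: |A + B| ≥ min(p, |A| + |B| - 1) for A, B nonempty in Z/pZ.
|A| = 2, |B| = 2, p = 5.
CD lower bound = min(5, 2 + 2 - 1) = min(5, 3) = 3.
Compute A + B mod 5 directly:
a = 0: 0+3=3, 0+4=4
a = 3: 3+3=1, 3+4=2
A + B = {1, 2, 3, 4}, so |A + B| = 4.
Verify: 4 ≥ 3? Yes ✓.

CD lower bound = 3, actual |A + B| = 4.


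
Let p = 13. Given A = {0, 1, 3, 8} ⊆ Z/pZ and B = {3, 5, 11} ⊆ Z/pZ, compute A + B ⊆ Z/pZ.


Work in Z/13Z: reduce every sum a + b modulo 13.
Enumerate all 12 pairs:
a = 0: 0+3=3, 0+5=5, 0+11=11
a = 1: 1+3=4, 1+5=6, 1+11=12
a = 3: 3+3=6, 3+5=8, 3+11=1
a = 8: 8+3=11, 8+5=0, 8+11=6
Distinct residues collected: {0, 1, 3, 4, 5, 6, 8, 11, 12}
|A + B| = 9 (out of 13 total residues).

A + B = {0, 1, 3, 4, 5, 6, 8, 11, 12}


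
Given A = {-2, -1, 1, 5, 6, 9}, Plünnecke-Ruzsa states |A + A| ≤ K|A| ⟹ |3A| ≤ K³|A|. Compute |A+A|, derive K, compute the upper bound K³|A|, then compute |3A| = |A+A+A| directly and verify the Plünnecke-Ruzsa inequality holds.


|A| = 6.
Step 1: Compute A + A by enumerating all 36 pairs.
A + A = {-4, -3, -2, -1, 0, 2, 3, 4, 5, 6, 7, 8, 10, 11, 12, 14, 15, 18}, so |A + A| = 18.
Step 2: Doubling constant K = |A + A|/|A| = 18/6 = 18/6 ≈ 3.0000.
Step 3: Plünnecke-Ruzsa gives |3A| ≤ K³·|A| = (3.0000)³ · 6 ≈ 162.0000.
Step 4: Compute 3A = A + A + A directly by enumerating all triples (a,b,c) ∈ A³; |3A| = 31.
Step 5: Check 31 ≤ 162.0000? Yes ✓.

K = 18/6, Plünnecke-Ruzsa bound K³|A| ≈ 162.0000, |3A| = 31, inequality holds.


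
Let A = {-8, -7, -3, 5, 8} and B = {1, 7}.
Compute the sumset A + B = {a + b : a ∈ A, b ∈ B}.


A + B = {a + b : a ∈ A, b ∈ B}.
Enumerate all |A|·|B| = 5·2 = 10 pairs (a, b) and collect distinct sums.
a = -8: -8+1=-7, -8+7=-1
a = -7: -7+1=-6, -7+7=0
a = -3: -3+1=-2, -3+7=4
a = 5: 5+1=6, 5+7=12
a = 8: 8+1=9, 8+7=15
Collecting distinct sums: A + B = {-7, -6, -2, -1, 0, 4, 6, 9, 12, 15}
|A + B| = 10

A + B = {-7, -6, -2, -1, 0, 4, 6, 9, 12, 15}


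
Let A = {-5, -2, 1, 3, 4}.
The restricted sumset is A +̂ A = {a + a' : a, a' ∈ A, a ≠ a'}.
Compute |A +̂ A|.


Restricted sumset: A +̂ A = {a + a' : a ∈ A, a' ∈ A, a ≠ a'}.
Equivalently, take A + A and drop any sum 2a that is achievable ONLY as a + a for a ∈ A (i.e. sums representable only with equal summands).
Enumerate pairs (a, a') with a < a' (symmetric, so each unordered pair gives one sum; this covers all a ≠ a'):
  -5 + -2 = -7
  -5 + 1 = -4
  -5 + 3 = -2
  -5 + 4 = -1
  -2 + 1 = -1
  -2 + 3 = 1
  -2 + 4 = 2
  1 + 3 = 4
  1 + 4 = 5
  3 + 4 = 7
Collected distinct sums: {-7, -4, -2, -1, 1, 2, 4, 5, 7}
|A +̂ A| = 9
(Reference bound: |A +̂ A| ≥ 2|A| - 3 for |A| ≥ 2, with |A| = 5 giving ≥ 7.)

|A +̂ A| = 9


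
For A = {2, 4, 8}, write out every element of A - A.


A - A = {a - a' : a, a' ∈ A}.
Compute a - a' for each ordered pair (a, a'):
a = 2: 2-2=0, 2-4=-2, 2-8=-6
a = 4: 4-2=2, 4-4=0, 4-8=-4
a = 8: 8-2=6, 8-4=4, 8-8=0
Collecting distinct values (and noting 0 appears from a-a):
A - A = {-6, -4, -2, 0, 2, 4, 6}
|A - A| = 7

A - A = {-6, -4, -2, 0, 2, 4, 6}


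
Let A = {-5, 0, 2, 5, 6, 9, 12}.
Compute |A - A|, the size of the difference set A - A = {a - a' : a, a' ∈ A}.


A - A = {a - a' : a, a' ∈ A}; |A| = 7.
Bounds: 2|A|-1 ≤ |A - A| ≤ |A|² - |A| + 1, i.e. 13 ≤ |A - A| ≤ 43.
Note: 0 ∈ A - A always (from a - a). The set is symmetric: if d ∈ A - A then -d ∈ A - A.
Enumerate nonzero differences d = a - a' with a > a' (then include -d):
Positive differences: {1, 2, 3, 4, 5, 6, 7, 9, 10, 11, 12, 14, 17}
Full difference set: {0} ∪ (positive diffs) ∪ (negative diffs).
|A - A| = 1 + 2·13 = 27 (matches direct enumeration: 27).

|A - A| = 27


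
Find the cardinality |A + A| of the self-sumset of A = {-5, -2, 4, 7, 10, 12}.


A + A = {a + a' : a, a' ∈ A}; |A| = 6.
General bounds: 2|A| - 1 ≤ |A + A| ≤ |A|(|A|+1)/2, i.e. 11 ≤ |A + A| ≤ 21.
Lower bound 2|A|-1 is attained iff A is an arithmetic progression.
Enumerate sums a + a' for a ≤ a' (symmetric, so this suffices):
a = -5: -5+-5=-10, -5+-2=-7, -5+4=-1, -5+7=2, -5+10=5, -5+12=7
a = -2: -2+-2=-4, -2+4=2, -2+7=5, -2+10=8, -2+12=10
a = 4: 4+4=8, 4+7=11, 4+10=14, 4+12=16
a = 7: 7+7=14, 7+10=17, 7+12=19
a = 10: 10+10=20, 10+12=22
a = 12: 12+12=24
Distinct sums: {-10, -7, -4, -1, 2, 5, 7, 8, 10, 11, 14, 16, 17, 19, 20, 22, 24}
|A + A| = 17

|A + A| = 17


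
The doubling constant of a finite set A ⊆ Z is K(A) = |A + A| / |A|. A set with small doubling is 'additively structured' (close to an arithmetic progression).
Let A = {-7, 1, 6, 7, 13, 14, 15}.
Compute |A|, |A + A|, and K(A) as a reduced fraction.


|A| = 7.
Compute A + A by enumerating all 49 pairs.
A + A = {-14, -6, -1, 0, 2, 6, 7, 8, 12, 13, 14, 15, 16, 19, 20, 21, 22, 26, 27, 28, 29, 30}, so |A + A| = 22.
K = |A + A| / |A| = 22/7 (already in lowest terms) ≈ 3.1429.
Reference: AP of size 7 gives K = 13/7 ≈ 1.8571; a fully generic set of size 7 gives K ≈ 4.0000.

|A| = 7, |A + A| = 22, K = 22/7.


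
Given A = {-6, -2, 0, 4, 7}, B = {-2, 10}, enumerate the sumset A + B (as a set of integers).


A + B = {a + b : a ∈ A, b ∈ B}.
Enumerate all |A|·|B| = 5·2 = 10 pairs (a, b) and collect distinct sums.
a = -6: -6+-2=-8, -6+10=4
a = -2: -2+-2=-4, -2+10=8
a = 0: 0+-2=-2, 0+10=10
a = 4: 4+-2=2, 4+10=14
a = 7: 7+-2=5, 7+10=17
Collecting distinct sums: A + B = {-8, -4, -2, 2, 4, 5, 8, 10, 14, 17}
|A + B| = 10

A + B = {-8, -4, -2, 2, 4, 5, 8, 10, 14, 17}


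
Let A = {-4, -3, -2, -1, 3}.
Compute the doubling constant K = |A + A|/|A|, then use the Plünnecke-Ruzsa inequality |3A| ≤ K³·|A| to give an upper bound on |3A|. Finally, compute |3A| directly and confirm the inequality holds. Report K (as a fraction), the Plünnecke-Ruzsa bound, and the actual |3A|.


|A| = 5.
Step 1: Compute A + A by enumerating all 25 pairs.
A + A = {-8, -7, -6, -5, -4, -3, -2, -1, 0, 1, 2, 6}, so |A + A| = 12.
Step 2: Doubling constant K = |A + A|/|A| = 12/5 = 12/5 ≈ 2.4000.
Step 3: Plünnecke-Ruzsa gives |3A| ≤ K³·|A| = (2.4000)³ · 5 ≈ 69.1200.
Step 4: Compute 3A = A + A + A directly by enumerating all triples (a,b,c) ∈ A³; |3A| = 19.
Step 5: Check 19 ≤ 69.1200? Yes ✓.

K = 12/5, Plünnecke-Ruzsa bound K³|A| ≈ 69.1200, |3A| = 19, inequality holds.


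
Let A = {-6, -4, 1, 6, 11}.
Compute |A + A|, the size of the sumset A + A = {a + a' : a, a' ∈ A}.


A + A = {a + a' : a, a' ∈ A}; |A| = 5.
General bounds: 2|A| - 1 ≤ |A + A| ≤ |A|(|A|+1)/2, i.e. 9 ≤ |A + A| ≤ 15.
Lower bound 2|A|-1 is attained iff A is an arithmetic progression.
Enumerate sums a + a' for a ≤ a' (symmetric, so this suffices):
a = -6: -6+-6=-12, -6+-4=-10, -6+1=-5, -6+6=0, -6+11=5
a = -4: -4+-4=-8, -4+1=-3, -4+6=2, -4+11=7
a = 1: 1+1=2, 1+6=7, 1+11=12
a = 6: 6+6=12, 6+11=17
a = 11: 11+11=22
Distinct sums: {-12, -10, -8, -5, -3, 0, 2, 5, 7, 12, 17, 22}
|A + A| = 12

|A + A| = 12


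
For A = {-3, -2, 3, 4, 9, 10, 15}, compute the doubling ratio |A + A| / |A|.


|A| = 7.
Compute A + A by enumerating all 49 pairs.
A + A = {-6, -5, -4, 0, 1, 2, 6, 7, 8, 12, 13, 14, 18, 19, 20, 24, 25, 30}, so |A + A| = 18.
K = |A + A| / |A| = 18/7 (already in lowest terms) ≈ 2.5714.
Reference: AP of size 7 gives K = 13/7 ≈ 1.8571; a fully generic set of size 7 gives K ≈ 4.0000.

|A| = 7, |A + A| = 18, K = 18/7.


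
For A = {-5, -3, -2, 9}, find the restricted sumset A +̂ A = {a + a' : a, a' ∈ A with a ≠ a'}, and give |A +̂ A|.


Restricted sumset: A +̂ A = {a + a' : a ∈ A, a' ∈ A, a ≠ a'}.
Equivalently, take A + A and drop any sum 2a that is achievable ONLY as a + a for a ∈ A (i.e. sums representable only with equal summands).
Enumerate pairs (a, a') with a < a' (symmetric, so each unordered pair gives one sum; this covers all a ≠ a'):
  -5 + -3 = -8
  -5 + -2 = -7
  -5 + 9 = 4
  -3 + -2 = -5
  -3 + 9 = 6
  -2 + 9 = 7
Collected distinct sums: {-8, -7, -5, 4, 6, 7}
|A +̂ A| = 6
(Reference bound: |A +̂ A| ≥ 2|A| - 3 for |A| ≥ 2, with |A| = 4 giving ≥ 5.)

|A +̂ A| = 6


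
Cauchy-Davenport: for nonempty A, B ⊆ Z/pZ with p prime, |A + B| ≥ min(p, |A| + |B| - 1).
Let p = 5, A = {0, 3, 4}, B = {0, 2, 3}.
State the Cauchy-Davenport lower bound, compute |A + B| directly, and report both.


Cauchy-Davenport: |A + B| ≥ min(p, |A| + |B| - 1) for A, B nonempty in Z/pZ.
|A| = 3, |B| = 3, p = 5.
CD lower bound = min(5, 3 + 3 - 1) = min(5, 5) = 5.
Compute A + B mod 5 directly:
a = 0: 0+0=0, 0+2=2, 0+3=3
a = 3: 3+0=3, 3+2=0, 3+3=1
a = 4: 4+0=4, 4+2=1, 4+3=2
A + B = {0, 1, 2, 3, 4}, so |A + B| = 5.
Verify: 5 ≥ 5? Yes ✓.

CD lower bound = 5, actual |A + B| = 5.


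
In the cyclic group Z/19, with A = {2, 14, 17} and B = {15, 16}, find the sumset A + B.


Work in Z/19Z: reduce every sum a + b modulo 19.
Enumerate all 6 pairs:
a = 2: 2+15=17, 2+16=18
a = 14: 14+15=10, 14+16=11
a = 17: 17+15=13, 17+16=14
Distinct residues collected: {10, 11, 13, 14, 17, 18}
|A + B| = 6 (out of 19 total residues).

A + B = {10, 11, 13, 14, 17, 18}


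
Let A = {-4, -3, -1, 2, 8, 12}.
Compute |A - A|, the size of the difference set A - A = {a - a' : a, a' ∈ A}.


A - A = {a - a' : a, a' ∈ A}; |A| = 6.
Bounds: 2|A|-1 ≤ |A - A| ≤ |A|² - |A| + 1, i.e. 11 ≤ |A - A| ≤ 31.
Note: 0 ∈ A - A always (from a - a). The set is symmetric: if d ∈ A - A then -d ∈ A - A.
Enumerate nonzero differences d = a - a' with a > a' (then include -d):
Positive differences: {1, 2, 3, 4, 5, 6, 9, 10, 11, 12, 13, 15, 16}
Full difference set: {0} ∪ (positive diffs) ∪ (negative diffs).
|A - A| = 1 + 2·13 = 27 (matches direct enumeration: 27).

|A - A| = 27


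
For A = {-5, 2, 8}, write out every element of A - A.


A - A = {a - a' : a, a' ∈ A}.
Compute a - a' for each ordered pair (a, a'):
a = -5: -5--5=0, -5-2=-7, -5-8=-13
a = 2: 2--5=7, 2-2=0, 2-8=-6
a = 8: 8--5=13, 8-2=6, 8-8=0
Collecting distinct values (and noting 0 appears from a-a):
A - A = {-13, -7, -6, 0, 6, 7, 13}
|A - A| = 7

A - A = {-13, -7, -6, 0, 6, 7, 13}


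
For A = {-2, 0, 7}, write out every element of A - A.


A - A = {a - a' : a, a' ∈ A}.
Compute a - a' for each ordered pair (a, a'):
a = -2: -2--2=0, -2-0=-2, -2-7=-9
a = 0: 0--2=2, 0-0=0, 0-7=-7
a = 7: 7--2=9, 7-0=7, 7-7=0
Collecting distinct values (and noting 0 appears from a-a):
A - A = {-9, -7, -2, 0, 2, 7, 9}
|A - A| = 7

A - A = {-9, -7, -2, 0, 2, 7, 9}


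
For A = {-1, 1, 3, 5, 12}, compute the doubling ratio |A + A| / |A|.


|A| = 5.
Compute A + A by enumerating all 25 pairs.
A + A = {-2, 0, 2, 4, 6, 8, 10, 11, 13, 15, 17, 24}, so |A + A| = 12.
K = |A + A| / |A| = 12/5 (already in lowest terms) ≈ 2.4000.
Reference: AP of size 5 gives K = 9/5 ≈ 1.8000; a fully generic set of size 5 gives K ≈ 3.0000.

|A| = 5, |A + A| = 12, K = 12/5.


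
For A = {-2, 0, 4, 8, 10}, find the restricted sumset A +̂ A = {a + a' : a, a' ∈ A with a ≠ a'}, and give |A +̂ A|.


Restricted sumset: A +̂ A = {a + a' : a ∈ A, a' ∈ A, a ≠ a'}.
Equivalently, take A + A and drop any sum 2a that is achievable ONLY as a + a for a ∈ A (i.e. sums representable only with equal summands).
Enumerate pairs (a, a') with a < a' (symmetric, so each unordered pair gives one sum; this covers all a ≠ a'):
  -2 + 0 = -2
  -2 + 4 = 2
  -2 + 8 = 6
  -2 + 10 = 8
  0 + 4 = 4
  0 + 8 = 8
  0 + 10 = 10
  4 + 8 = 12
  4 + 10 = 14
  8 + 10 = 18
Collected distinct sums: {-2, 2, 4, 6, 8, 10, 12, 14, 18}
|A +̂ A| = 9
(Reference bound: |A +̂ A| ≥ 2|A| - 3 for |A| ≥ 2, with |A| = 5 giving ≥ 7.)

|A +̂ A| = 9


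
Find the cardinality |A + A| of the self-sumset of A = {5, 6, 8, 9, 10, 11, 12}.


A + A = {a + a' : a, a' ∈ A}; |A| = 7.
General bounds: 2|A| - 1 ≤ |A + A| ≤ |A|(|A|+1)/2, i.e. 13 ≤ |A + A| ≤ 28.
Lower bound 2|A|-1 is attained iff A is an arithmetic progression.
Enumerate sums a + a' for a ≤ a' (symmetric, so this suffices):
a = 5: 5+5=10, 5+6=11, 5+8=13, 5+9=14, 5+10=15, 5+11=16, 5+12=17
a = 6: 6+6=12, 6+8=14, 6+9=15, 6+10=16, 6+11=17, 6+12=18
a = 8: 8+8=16, 8+9=17, 8+10=18, 8+11=19, 8+12=20
a = 9: 9+9=18, 9+10=19, 9+11=20, 9+12=21
a = 10: 10+10=20, 10+11=21, 10+12=22
a = 11: 11+11=22, 11+12=23
a = 12: 12+12=24
Distinct sums: {10, 11, 12, 13, 14, 15, 16, 17, 18, 19, 20, 21, 22, 23, 24}
|A + A| = 15

|A + A| = 15


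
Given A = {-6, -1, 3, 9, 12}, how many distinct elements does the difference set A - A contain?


A - A = {a - a' : a, a' ∈ A}; |A| = 5.
Bounds: 2|A|-1 ≤ |A - A| ≤ |A|² - |A| + 1, i.e. 9 ≤ |A - A| ≤ 21.
Note: 0 ∈ A - A always (from a - a). The set is symmetric: if d ∈ A - A then -d ∈ A - A.
Enumerate nonzero differences d = a - a' with a > a' (then include -d):
Positive differences: {3, 4, 5, 6, 9, 10, 13, 15, 18}
Full difference set: {0} ∪ (positive diffs) ∪ (negative diffs).
|A - A| = 1 + 2·9 = 19 (matches direct enumeration: 19).

|A - A| = 19


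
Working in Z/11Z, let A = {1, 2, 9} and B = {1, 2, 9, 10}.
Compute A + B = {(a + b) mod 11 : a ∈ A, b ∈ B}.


Work in Z/11Z: reduce every sum a + b modulo 11.
Enumerate all 12 pairs:
a = 1: 1+1=2, 1+2=3, 1+9=10, 1+10=0
a = 2: 2+1=3, 2+2=4, 2+9=0, 2+10=1
a = 9: 9+1=10, 9+2=0, 9+9=7, 9+10=8
Distinct residues collected: {0, 1, 2, 3, 4, 7, 8, 10}
|A + B| = 8 (out of 11 total residues).

A + B = {0, 1, 2, 3, 4, 7, 8, 10}


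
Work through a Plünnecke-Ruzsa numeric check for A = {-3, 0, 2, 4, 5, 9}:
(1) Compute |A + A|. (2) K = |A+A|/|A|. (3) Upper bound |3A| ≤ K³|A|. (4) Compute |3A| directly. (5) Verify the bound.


|A| = 6.
Step 1: Compute A + A by enumerating all 36 pairs.
A + A = {-6, -3, -1, 0, 1, 2, 4, 5, 6, 7, 8, 9, 10, 11, 13, 14, 18}, so |A + A| = 17.
Step 2: Doubling constant K = |A + A|/|A| = 17/6 = 17/6 ≈ 2.8333.
Step 3: Plünnecke-Ruzsa gives |3A| ≤ K³·|A| = (2.8333)³ · 6 ≈ 136.4722.
Step 4: Compute 3A = A + A + A directly by enumerating all triples (a,b,c) ∈ A³; |3A| = 30.
Step 5: Check 30 ≤ 136.4722? Yes ✓.

K = 17/6, Plünnecke-Ruzsa bound K³|A| ≈ 136.4722, |3A| = 30, inequality holds.


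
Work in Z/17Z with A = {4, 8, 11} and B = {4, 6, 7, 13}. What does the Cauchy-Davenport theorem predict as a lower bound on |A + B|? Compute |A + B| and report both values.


Cauchy-Davenport: |A + B| ≥ min(p, |A| + |B| - 1) for A, B nonempty in Z/pZ.
|A| = 3, |B| = 4, p = 17.
CD lower bound = min(17, 3 + 4 - 1) = min(17, 6) = 6.
Compute A + B mod 17 directly:
a = 4: 4+4=8, 4+6=10, 4+7=11, 4+13=0
a = 8: 8+4=12, 8+6=14, 8+7=15, 8+13=4
a = 11: 11+4=15, 11+6=0, 11+7=1, 11+13=7
A + B = {0, 1, 4, 7, 8, 10, 11, 12, 14, 15}, so |A + B| = 10.
Verify: 10 ≥ 6? Yes ✓.

CD lower bound = 6, actual |A + B| = 10.


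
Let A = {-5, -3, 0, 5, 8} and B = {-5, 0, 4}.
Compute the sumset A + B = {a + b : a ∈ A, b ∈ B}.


A + B = {a + b : a ∈ A, b ∈ B}.
Enumerate all |A|·|B| = 5·3 = 15 pairs (a, b) and collect distinct sums.
a = -5: -5+-5=-10, -5+0=-5, -5+4=-1
a = -3: -3+-5=-8, -3+0=-3, -3+4=1
a = 0: 0+-5=-5, 0+0=0, 0+4=4
a = 5: 5+-5=0, 5+0=5, 5+4=9
a = 8: 8+-5=3, 8+0=8, 8+4=12
Collecting distinct sums: A + B = {-10, -8, -5, -3, -1, 0, 1, 3, 4, 5, 8, 9, 12}
|A + B| = 13

A + B = {-10, -8, -5, -3, -1, 0, 1, 3, 4, 5, 8, 9, 12}


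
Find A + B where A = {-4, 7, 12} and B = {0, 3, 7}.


A + B = {a + b : a ∈ A, b ∈ B}.
Enumerate all |A|·|B| = 3·3 = 9 pairs (a, b) and collect distinct sums.
a = -4: -4+0=-4, -4+3=-1, -4+7=3
a = 7: 7+0=7, 7+3=10, 7+7=14
a = 12: 12+0=12, 12+3=15, 12+7=19
Collecting distinct sums: A + B = {-4, -1, 3, 7, 10, 12, 14, 15, 19}
|A + B| = 9

A + B = {-4, -1, 3, 7, 10, 12, 14, 15, 19}


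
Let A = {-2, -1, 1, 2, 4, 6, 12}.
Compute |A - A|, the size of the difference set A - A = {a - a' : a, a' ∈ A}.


A - A = {a - a' : a, a' ∈ A}; |A| = 7.
Bounds: 2|A|-1 ≤ |A - A| ≤ |A|² - |A| + 1, i.e. 13 ≤ |A - A| ≤ 43.
Note: 0 ∈ A - A always (from a - a). The set is symmetric: if d ∈ A - A then -d ∈ A - A.
Enumerate nonzero differences d = a - a' with a > a' (then include -d):
Positive differences: {1, 2, 3, 4, 5, 6, 7, 8, 10, 11, 13, 14}
Full difference set: {0} ∪ (positive diffs) ∪ (negative diffs).
|A - A| = 1 + 2·12 = 25 (matches direct enumeration: 25).

|A - A| = 25


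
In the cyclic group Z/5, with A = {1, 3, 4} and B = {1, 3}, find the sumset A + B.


Work in Z/5Z: reduce every sum a + b modulo 5.
Enumerate all 6 pairs:
a = 1: 1+1=2, 1+3=4
a = 3: 3+1=4, 3+3=1
a = 4: 4+1=0, 4+3=2
Distinct residues collected: {0, 1, 2, 4}
|A + B| = 4 (out of 5 total residues).

A + B = {0, 1, 2, 4}


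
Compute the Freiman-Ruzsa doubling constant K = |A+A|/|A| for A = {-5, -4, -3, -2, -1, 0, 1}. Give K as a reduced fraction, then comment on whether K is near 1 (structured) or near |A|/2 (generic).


|A| = 7.
Compute A + A by enumerating all 49 pairs.
A + A = {-10, -9, -8, -7, -6, -5, -4, -3, -2, -1, 0, 1, 2}, so |A + A| = 13.
K = |A + A| / |A| = 13/7 (already in lowest terms) ≈ 1.8571.
Reference: AP of size 7 gives K = 13/7 ≈ 1.8571; a fully generic set of size 7 gives K ≈ 4.0000.

|A| = 7, |A + A| = 13, K = 13/7.


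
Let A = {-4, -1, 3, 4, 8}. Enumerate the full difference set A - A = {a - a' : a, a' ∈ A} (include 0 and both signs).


A - A = {a - a' : a, a' ∈ A}.
Compute a - a' for each ordered pair (a, a'):
a = -4: -4--4=0, -4--1=-3, -4-3=-7, -4-4=-8, -4-8=-12
a = -1: -1--4=3, -1--1=0, -1-3=-4, -1-4=-5, -1-8=-9
a = 3: 3--4=7, 3--1=4, 3-3=0, 3-4=-1, 3-8=-5
a = 4: 4--4=8, 4--1=5, 4-3=1, 4-4=0, 4-8=-4
a = 8: 8--4=12, 8--1=9, 8-3=5, 8-4=4, 8-8=0
Collecting distinct values (and noting 0 appears from a-a):
A - A = {-12, -9, -8, -7, -5, -4, -3, -1, 0, 1, 3, 4, 5, 7, 8, 9, 12}
|A - A| = 17

A - A = {-12, -9, -8, -7, -5, -4, -3, -1, 0, 1, 3, 4, 5, 7, 8, 9, 12}


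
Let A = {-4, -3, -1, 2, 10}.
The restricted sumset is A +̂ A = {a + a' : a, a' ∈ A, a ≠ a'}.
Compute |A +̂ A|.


Restricted sumset: A +̂ A = {a + a' : a ∈ A, a' ∈ A, a ≠ a'}.
Equivalently, take A + A and drop any sum 2a that is achievable ONLY as a + a for a ∈ A (i.e. sums representable only with equal summands).
Enumerate pairs (a, a') with a < a' (symmetric, so each unordered pair gives one sum; this covers all a ≠ a'):
  -4 + -3 = -7
  -4 + -1 = -5
  -4 + 2 = -2
  -4 + 10 = 6
  -3 + -1 = -4
  -3 + 2 = -1
  -3 + 10 = 7
  -1 + 2 = 1
  -1 + 10 = 9
  2 + 10 = 12
Collected distinct sums: {-7, -5, -4, -2, -1, 1, 6, 7, 9, 12}
|A +̂ A| = 10
(Reference bound: |A +̂ A| ≥ 2|A| - 3 for |A| ≥ 2, with |A| = 5 giving ≥ 7.)

|A +̂ A| = 10


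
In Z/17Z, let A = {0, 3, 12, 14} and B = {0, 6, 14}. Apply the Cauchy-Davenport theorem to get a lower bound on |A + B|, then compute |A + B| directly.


Cauchy-Davenport: |A + B| ≥ min(p, |A| + |B| - 1) for A, B nonempty in Z/pZ.
|A| = 4, |B| = 3, p = 17.
CD lower bound = min(17, 4 + 3 - 1) = min(17, 6) = 6.
Compute A + B mod 17 directly:
a = 0: 0+0=0, 0+6=6, 0+14=14
a = 3: 3+0=3, 3+6=9, 3+14=0
a = 12: 12+0=12, 12+6=1, 12+14=9
a = 14: 14+0=14, 14+6=3, 14+14=11
A + B = {0, 1, 3, 6, 9, 11, 12, 14}, so |A + B| = 8.
Verify: 8 ≥ 6? Yes ✓.

CD lower bound = 6, actual |A + B| = 8.


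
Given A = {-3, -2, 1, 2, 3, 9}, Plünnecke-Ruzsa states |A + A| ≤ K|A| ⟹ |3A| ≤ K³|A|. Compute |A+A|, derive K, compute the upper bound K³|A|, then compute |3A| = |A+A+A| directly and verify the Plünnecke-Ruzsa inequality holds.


|A| = 6.
Step 1: Compute A + A by enumerating all 36 pairs.
A + A = {-6, -5, -4, -2, -1, 0, 1, 2, 3, 4, 5, 6, 7, 10, 11, 12, 18}, so |A + A| = 17.
Step 2: Doubling constant K = |A + A|/|A| = 17/6 = 17/6 ≈ 2.8333.
Step 3: Plünnecke-Ruzsa gives |3A| ≤ K³·|A| = (2.8333)³ · 6 ≈ 136.4722.
Step 4: Compute 3A = A + A + A directly by enumerating all triples (a,b,c) ∈ A³; |3A| = 30.
Step 5: Check 30 ≤ 136.4722? Yes ✓.

K = 17/6, Plünnecke-Ruzsa bound K³|A| ≈ 136.4722, |3A| = 30, inequality holds.


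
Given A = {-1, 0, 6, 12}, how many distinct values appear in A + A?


A + A = {a + a' : a, a' ∈ A}; |A| = 4.
General bounds: 2|A| - 1 ≤ |A + A| ≤ |A|(|A|+1)/2, i.e. 7 ≤ |A + A| ≤ 10.
Lower bound 2|A|-1 is attained iff A is an arithmetic progression.
Enumerate sums a + a' for a ≤ a' (symmetric, so this suffices):
a = -1: -1+-1=-2, -1+0=-1, -1+6=5, -1+12=11
a = 0: 0+0=0, 0+6=6, 0+12=12
a = 6: 6+6=12, 6+12=18
a = 12: 12+12=24
Distinct sums: {-2, -1, 0, 5, 6, 11, 12, 18, 24}
|A + A| = 9

|A + A| = 9


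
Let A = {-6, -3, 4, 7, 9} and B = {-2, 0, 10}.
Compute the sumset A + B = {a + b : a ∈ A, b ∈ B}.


A + B = {a + b : a ∈ A, b ∈ B}.
Enumerate all |A|·|B| = 5·3 = 15 pairs (a, b) and collect distinct sums.
a = -6: -6+-2=-8, -6+0=-6, -6+10=4
a = -3: -3+-2=-5, -3+0=-3, -3+10=7
a = 4: 4+-2=2, 4+0=4, 4+10=14
a = 7: 7+-2=5, 7+0=7, 7+10=17
a = 9: 9+-2=7, 9+0=9, 9+10=19
Collecting distinct sums: A + B = {-8, -6, -5, -3, 2, 4, 5, 7, 9, 14, 17, 19}
|A + B| = 12

A + B = {-8, -6, -5, -3, 2, 4, 5, 7, 9, 14, 17, 19}


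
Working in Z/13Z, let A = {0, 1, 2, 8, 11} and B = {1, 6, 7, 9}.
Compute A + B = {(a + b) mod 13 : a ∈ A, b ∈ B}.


Work in Z/13Z: reduce every sum a + b modulo 13.
Enumerate all 20 pairs:
a = 0: 0+1=1, 0+6=6, 0+7=7, 0+9=9
a = 1: 1+1=2, 1+6=7, 1+7=8, 1+9=10
a = 2: 2+1=3, 2+6=8, 2+7=9, 2+9=11
a = 8: 8+1=9, 8+6=1, 8+7=2, 8+9=4
a = 11: 11+1=12, 11+6=4, 11+7=5, 11+9=7
Distinct residues collected: {1, 2, 3, 4, 5, 6, 7, 8, 9, 10, 11, 12}
|A + B| = 12 (out of 13 total residues).

A + B = {1, 2, 3, 4, 5, 6, 7, 8, 9, 10, 11, 12}


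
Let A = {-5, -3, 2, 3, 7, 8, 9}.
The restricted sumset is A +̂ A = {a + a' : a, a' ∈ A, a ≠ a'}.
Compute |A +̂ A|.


Restricted sumset: A +̂ A = {a + a' : a ∈ A, a' ∈ A, a ≠ a'}.
Equivalently, take A + A and drop any sum 2a that is achievable ONLY as a + a for a ∈ A (i.e. sums representable only with equal summands).
Enumerate pairs (a, a') with a < a' (symmetric, so each unordered pair gives one sum; this covers all a ≠ a'):
  -5 + -3 = -8
  -5 + 2 = -3
  -5 + 3 = -2
  -5 + 7 = 2
  -5 + 8 = 3
  -5 + 9 = 4
  -3 + 2 = -1
  -3 + 3 = 0
  -3 + 7 = 4
  -3 + 8 = 5
  -3 + 9 = 6
  2 + 3 = 5
  2 + 7 = 9
  2 + 8 = 10
  2 + 9 = 11
  3 + 7 = 10
  3 + 8 = 11
  3 + 9 = 12
  7 + 8 = 15
  7 + 9 = 16
  8 + 9 = 17
Collected distinct sums: {-8, -3, -2, -1, 0, 2, 3, 4, 5, 6, 9, 10, 11, 12, 15, 16, 17}
|A +̂ A| = 17
(Reference bound: |A +̂ A| ≥ 2|A| - 3 for |A| ≥ 2, with |A| = 7 giving ≥ 11.)

|A +̂ A| = 17


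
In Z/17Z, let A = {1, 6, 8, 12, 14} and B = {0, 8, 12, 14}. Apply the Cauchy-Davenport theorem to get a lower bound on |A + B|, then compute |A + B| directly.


Cauchy-Davenport: |A + B| ≥ min(p, |A| + |B| - 1) for A, B nonempty in Z/pZ.
|A| = 5, |B| = 4, p = 17.
CD lower bound = min(17, 5 + 4 - 1) = min(17, 8) = 8.
Compute A + B mod 17 directly:
a = 1: 1+0=1, 1+8=9, 1+12=13, 1+14=15
a = 6: 6+0=6, 6+8=14, 6+12=1, 6+14=3
a = 8: 8+0=8, 8+8=16, 8+12=3, 8+14=5
a = 12: 12+0=12, 12+8=3, 12+12=7, 12+14=9
a = 14: 14+0=14, 14+8=5, 14+12=9, 14+14=11
A + B = {1, 3, 5, 6, 7, 8, 9, 11, 12, 13, 14, 15, 16}, so |A + B| = 13.
Verify: 13 ≥ 8? Yes ✓.

CD lower bound = 8, actual |A + B| = 13.


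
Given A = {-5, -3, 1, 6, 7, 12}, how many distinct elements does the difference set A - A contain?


A - A = {a - a' : a, a' ∈ A}; |A| = 6.
Bounds: 2|A|-1 ≤ |A - A| ≤ |A|² - |A| + 1, i.e. 11 ≤ |A - A| ≤ 31.
Note: 0 ∈ A - A always (from a - a). The set is symmetric: if d ∈ A - A then -d ∈ A - A.
Enumerate nonzero differences d = a - a' with a > a' (then include -d):
Positive differences: {1, 2, 4, 5, 6, 9, 10, 11, 12, 15, 17}
Full difference set: {0} ∪ (positive diffs) ∪ (negative diffs).
|A - A| = 1 + 2·11 = 23 (matches direct enumeration: 23).

|A - A| = 23


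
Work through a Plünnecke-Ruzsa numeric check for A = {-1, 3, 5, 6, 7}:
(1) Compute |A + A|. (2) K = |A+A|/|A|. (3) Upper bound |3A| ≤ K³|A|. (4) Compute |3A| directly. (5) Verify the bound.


|A| = 5.
Step 1: Compute A + A by enumerating all 25 pairs.
A + A = {-2, 2, 4, 5, 6, 8, 9, 10, 11, 12, 13, 14}, so |A + A| = 12.
Step 2: Doubling constant K = |A + A|/|A| = 12/5 = 12/5 ≈ 2.4000.
Step 3: Plünnecke-Ruzsa gives |3A| ≤ K³·|A| = (2.4000)³ · 5 ≈ 69.1200.
Step 4: Compute 3A = A + A + A directly by enumerating all triples (a,b,c) ∈ A³; |3A| = 20.
Step 5: Check 20 ≤ 69.1200? Yes ✓.

K = 12/5, Plünnecke-Ruzsa bound K³|A| ≈ 69.1200, |3A| = 20, inequality holds.


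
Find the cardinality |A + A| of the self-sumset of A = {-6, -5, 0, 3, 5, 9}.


A + A = {a + a' : a, a' ∈ A}; |A| = 6.
General bounds: 2|A| - 1 ≤ |A + A| ≤ |A|(|A|+1)/2, i.e. 11 ≤ |A + A| ≤ 21.
Lower bound 2|A|-1 is attained iff A is an arithmetic progression.
Enumerate sums a + a' for a ≤ a' (symmetric, so this suffices):
a = -6: -6+-6=-12, -6+-5=-11, -6+0=-6, -6+3=-3, -6+5=-1, -6+9=3
a = -5: -5+-5=-10, -5+0=-5, -5+3=-2, -5+5=0, -5+9=4
a = 0: 0+0=0, 0+3=3, 0+5=5, 0+9=9
a = 3: 3+3=6, 3+5=8, 3+9=12
a = 5: 5+5=10, 5+9=14
a = 9: 9+9=18
Distinct sums: {-12, -11, -10, -6, -5, -3, -2, -1, 0, 3, 4, 5, 6, 8, 9, 10, 12, 14, 18}
|A + A| = 19

|A + A| = 19


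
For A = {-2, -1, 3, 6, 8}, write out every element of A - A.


A - A = {a - a' : a, a' ∈ A}.
Compute a - a' for each ordered pair (a, a'):
a = -2: -2--2=0, -2--1=-1, -2-3=-5, -2-6=-8, -2-8=-10
a = -1: -1--2=1, -1--1=0, -1-3=-4, -1-6=-7, -1-8=-9
a = 3: 3--2=5, 3--1=4, 3-3=0, 3-6=-3, 3-8=-5
a = 6: 6--2=8, 6--1=7, 6-3=3, 6-6=0, 6-8=-2
a = 8: 8--2=10, 8--1=9, 8-3=5, 8-6=2, 8-8=0
Collecting distinct values (and noting 0 appears from a-a):
A - A = {-10, -9, -8, -7, -5, -4, -3, -2, -1, 0, 1, 2, 3, 4, 5, 7, 8, 9, 10}
|A - A| = 19

A - A = {-10, -9, -8, -7, -5, -4, -3, -2, -1, 0, 1, 2, 3, 4, 5, 7, 8, 9, 10}


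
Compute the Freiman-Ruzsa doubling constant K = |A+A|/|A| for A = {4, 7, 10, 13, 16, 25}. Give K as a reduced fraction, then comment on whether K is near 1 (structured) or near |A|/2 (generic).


|A| = 6.
Compute A + A by enumerating all 36 pairs.
A + A = {8, 11, 14, 17, 20, 23, 26, 29, 32, 35, 38, 41, 50}, so |A + A| = 13.
K = |A + A| / |A| = 13/6 (already in lowest terms) ≈ 2.1667.
Reference: AP of size 6 gives K = 11/6 ≈ 1.8333; a fully generic set of size 6 gives K ≈ 3.5000.

|A| = 6, |A + A| = 13, K = 13/6.


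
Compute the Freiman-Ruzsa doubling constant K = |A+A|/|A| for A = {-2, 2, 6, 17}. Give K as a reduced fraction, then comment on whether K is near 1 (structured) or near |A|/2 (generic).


|A| = 4.
Compute A + A by enumerating all 16 pairs.
A + A = {-4, 0, 4, 8, 12, 15, 19, 23, 34}, so |A + A| = 9.
K = |A + A| / |A| = 9/4 (already in lowest terms) ≈ 2.2500.
Reference: AP of size 4 gives K = 7/4 ≈ 1.7500; a fully generic set of size 4 gives K ≈ 2.5000.

|A| = 4, |A + A| = 9, K = 9/4.


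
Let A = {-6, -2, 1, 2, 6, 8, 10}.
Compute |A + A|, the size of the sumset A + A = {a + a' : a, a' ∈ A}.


A + A = {a + a' : a, a' ∈ A}; |A| = 7.
General bounds: 2|A| - 1 ≤ |A + A| ≤ |A|(|A|+1)/2, i.e. 13 ≤ |A + A| ≤ 28.
Lower bound 2|A|-1 is attained iff A is an arithmetic progression.
Enumerate sums a + a' for a ≤ a' (symmetric, so this suffices):
a = -6: -6+-6=-12, -6+-2=-8, -6+1=-5, -6+2=-4, -6+6=0, -6+8=2, -6+10=4
a = -2: -2+-2=-4, -2+1=-1, -2+2=0, -2+6=4, -2+8=6, -2+10=8
a = 1: 1+1=2, 1+2=3, 1+6=7, 1+8=9, 1+10=11
a = 2: 2+2=4, 2+6=8, 2+8=10, 2+10=12
a = 6: 6+6=12, 6+8=14, 6+10=16
a = 8: 8+8=16, 8+10=18
a = 10: 10+10=20
Distinct sums: {-12, -8, -5, -4, -1, 0, 2, 3, 4, 6, 7, 8, 9, 10, 11, 12, 14, 16, 18, 20}
|A + A| = 20

|A + A| = 20


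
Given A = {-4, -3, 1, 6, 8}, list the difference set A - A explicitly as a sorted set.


A - A = {a - a' : a, a' ∈ A}.
Compute a - a' for each ordered pair (a, a'):
a = -4: -4--4=0, -4--3=-1, -4-1=-5, -4-6=-10, -4-8=-12
a = -3: -3--4=1, -3--3=0, -3-1=-4, -3-6=-9, -3-8=-11
a = 1: 1--4=5, 1--3=4, 1-1=0, 1-6=-5, 1-8=-7
a = 6: 6--4=10, 6--3=9, 6-1=5, 6-6=0, 6-8=-2
a = 8: 8--4=12, 8--3=11, 8-1=7, 8-6=2, 8-8=0
Collecting distinct values (and noting 0 appears from a-a):
A - A = {-12, -11, -10, -9, -7, -5, -4, -2, -1, 0, 1, 2, 4, 5, 7, 9, 10, 11, 12}
|A - A| = 19

A - A = {-12, -11, -10, -9, -7, -5, -4, -2, -1, 0, 1, 2, 4, 5, 7, 9, 10, 11, 12}


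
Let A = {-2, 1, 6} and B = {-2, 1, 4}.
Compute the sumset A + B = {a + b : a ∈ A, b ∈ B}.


A + B = {a + b : a ∈ A, b ∈ B}.
Enumerate all |A|·|B| = 3·3 = 9 pairs (a, b) and collect distinct sums.
a = -2: -2+-2=-4, -2+1=-1, -2+4=2
a = 1: 1+-2=-1, 1+1=2, 1+4=5
a = 6: 6+-2=4, 6+1=7, 6+4=10
Collecting distinct sums: A + B = {-4, -1, 2, 4, 5, 7, 10}
|A + B| = 7

A + B = {-4, -1, 2, 4, 5, 7, 10}


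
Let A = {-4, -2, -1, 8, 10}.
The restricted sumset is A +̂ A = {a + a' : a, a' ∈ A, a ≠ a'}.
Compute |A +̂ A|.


Restricted sumset: A +̂ A = {a + a' : a ∈ A, a' ∈ A, a ≠ a'}.
Equivalently, take A + A and drop any sum 2a that is achievable ONLY as a + a for a ∈ A (i.e. sums representable only with equal summands).
Enumerate pairs (a, a') with a < a' (symmetric, so each unordered pair gives one sum; this covers all a ≠ a'):
  -4 + -2 = -6
  -4 + -1 = -5
  -4 + 8 = 4
  -4 + 10 = 6
  -2 + -1 = -3
  -2 + 8 = 6
  -2 + 10 = 8
  -1 + 8 = 7
  -1 + 10 = 9
  8 + 10 = 18
Collected distinct sums: {-6, -5, -3, 4, 6, 7, 8, 9, 18}
|A +̂ A| = 9
(Reference bound: |A +̂ A| ≥ 2|A| - 3 for |A| ≥ 2, with |A| = 5 giving ≥ 7.)

|A +̂ A| = 9


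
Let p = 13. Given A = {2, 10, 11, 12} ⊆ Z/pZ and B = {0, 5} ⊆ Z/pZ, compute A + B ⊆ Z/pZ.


Work in Z/13Z: reduce every sum a + b modulo 13.
Enumerate all 8 pairs:
a = 2: 2+0=2, 2+5=7
a = 10: 10+0=10, 10+5=2
a = 11: 11+0=11, 11+5=3
a = 12: 12+0=12, 12+5=4
Distinct residues collected: {2, 3, 4, 7, 10, 11, 12}
|A + B| = 7 (out of 13 total residues).

A + B = {2, 3, 4, 7, 10, 11, 12}


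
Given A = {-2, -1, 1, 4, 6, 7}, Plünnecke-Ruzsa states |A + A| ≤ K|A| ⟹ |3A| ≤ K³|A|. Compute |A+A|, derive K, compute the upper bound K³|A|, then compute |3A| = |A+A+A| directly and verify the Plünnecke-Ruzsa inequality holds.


|A| = 6.
Step 1: Compute A + A by enumerating all 36 pairs.
A + A = {-4, -3, -2, -1, 0, 2, 3, 4, 5, 6, 7, 8, 10, 11, 12, 13, 14}, so |A + A| = 17.
Step 2: Doubling constant K = |A + A|/|A| = 17/6 = 17/6 ≈ 2.8333.
Step 3: Plünnecke-Ruzsa gives |3A| ≤ K³·|A| = (2.8333)³ · 6 ≈ 136.4722.
Step 4: Compute 3A = A + A + A directly by enumerating all triples (a,b,c) ∈ A³; |3A| = 28.
Step 5: Check 28 ≤ 136.4722? Yes ✓.

K = 17/6, Plünnecke-Ruzsa bound K³|A| ≈ 136.4722, |3A| = 28, inequality holds.


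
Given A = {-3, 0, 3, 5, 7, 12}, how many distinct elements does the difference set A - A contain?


A - A = {a - a' : a, a' ∈ A}; |A| = 6.
Bounds: 2|A|-1 ≤ |A - A| ≤ |A|² - |A| + 1, i.e. 11 ≤ |A - A| ≤ 31.
Note: 0 ∈ A - A always (from a - a). The set is symmetric: if d ∈ A - A then -d ∈ A - A.
Enumerate nonzero differences d = a - a' with a > a' (then include -d):
Positive differences: {2, 3, 4, 5, 6, 7, 8, 9, 10, 12, 15}
Full difference set: {0} ∪ (positive diffs) ∪ (negative diffs).
|A - A| = 1 + 2·11 = 23 (matches direct enumeration: 23).

|A - A| = 23


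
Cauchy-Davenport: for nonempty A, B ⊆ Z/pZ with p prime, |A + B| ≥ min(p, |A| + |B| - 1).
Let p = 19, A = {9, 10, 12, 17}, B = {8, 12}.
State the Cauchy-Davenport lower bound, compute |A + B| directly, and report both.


Cauchy-Davenport: |A + B| ≥ min(p, |A| + |B| - 1) for A, B nonempty in Z/pZ.
|A| = 4, |B| = 2, p = 19.
CD lower bound = min(19, 4 + 2 - 1) = min(19, 5) = 5.
Compute A + B mod 19 directly:
a = 9: 9+8=17, 9+12=2
a = 10: 10+8=18, 10+12=3
a = 12: 12+8=1, 12+12=5
a = 17: 17+8=6, 17+12=10
A + B = {1, 2, 3, 5, 6, 10, 17, 18}, so |A + B| = 8.
Verify: 8 ≥ 5? Yes ✓.

CD lower bound = 5, actual |A + B| = 8.


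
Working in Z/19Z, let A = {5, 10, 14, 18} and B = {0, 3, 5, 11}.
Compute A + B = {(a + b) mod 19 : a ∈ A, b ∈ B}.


Work in Z/19Z: reduce every sum a + b modulo 19.
Enumerate all 16 pairs:
a = 5: 5+0=5, 5+3=8, 5+5=10, 5+11=16
a = 10: 10+0=10, 10+3=13, 10+5=15, 10+11=2
a = 14: 14+0=14, 14+3=17, 14+5=0, 14+11=6
a = 18: 18+0=18, 18+3=2, 18+5=4, 18+11=10
Distinct residues collected: {0, 2, 4, 5, 6, 8, 10, 13, 14, 15, 16, 17, 18}
|A + B| = 13 (out of 19 total residues).

A + B = {0, 2, 4, 5, 6, 8, 10, 13, 14, 15, 16, 17, 18}


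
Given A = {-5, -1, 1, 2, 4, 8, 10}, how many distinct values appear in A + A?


A + A = {a + a' : a, a' ∈ A}; |A| = 7.
General bounds: 2|A| - 1 ≤ |A + A| ≤ |A|(|A|+1)/2, i.e. 13 ≤ |A + A| ≤ 28.
Lower bound 2|A|-1 is attained iff A is an arithmetic progression.
Enumerate sums a + a' for a ≤ a' (symmetric, so this suffices):
a = -5: -5+-5=-10, -5+-1=-6, -5+1=-4, -5+2=-3, -5+4=-1, -5+8=3, -5+10=5
a = -1: -1+-1=-2, -1+1=0, -1+2=1, -1+4=3, -1+8=7, -1+10=9
a = 1: 1+1=2, 1+2=3, 1+4=5, 1+8=9, 1+10=11
a = 2: 2+2=4, 2+4=6, 2+8=10, 2+10=12
a = 4: 4+4=8, 4+8=12, 4+10=14
a = 8: 8+8=16, 8+10=18
a = 10: 10+10=20
Distinct sums: {-10, -6, -4, -3, -2, -1, 0, 1, 2, 3, 4, 5, 6, 7, 8, 9, 10, 11, 12, 14, 16, 18, 20}
|A + A| = 23

|A + A| = 23


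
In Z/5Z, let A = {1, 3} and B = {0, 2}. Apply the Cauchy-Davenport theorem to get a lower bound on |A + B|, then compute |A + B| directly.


Cauchy-Davenport: |A + B| ≥ min(p, |A| + |B| - 1) for A, B nonempty in Z/pZ.
|A| = 2, |B| = 2, p = 5.
CD lower bound = min(5, 2 + 2 - 1) = min(5, 3) = 3.
Compute A + B mod 5 directly:
a = 1: 1+0=1, 1+2=3
a = 3: 3+0=3, 3+2=0
A + B = {0, 1, 3}, so |A + B| = 3.
Verify: 3 ≥ 3? Yes ✓.

CD lower bound = 3, actual |A + B| = 3.


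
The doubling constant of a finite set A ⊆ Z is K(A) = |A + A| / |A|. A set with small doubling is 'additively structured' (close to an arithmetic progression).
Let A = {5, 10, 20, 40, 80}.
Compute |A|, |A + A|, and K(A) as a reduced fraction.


|A| = 5.
Compute A + A by enumerating all 25 pairs.
A + A = {10, 15, 20, 25, 30, 40, 45, 50, 60, 80, 85, 90, 100, 120, 160}, so |A + A| = 15.
K = |A + A| / |A| = 15/5 = 3/1 ≈ 3.0000.
Reference: AP of size 5 gives K = 9/5 ≈ 1.8000; a fully generic set of size 5 gives K ≈ 3.0000.

|A| = 5, |A + A| = 15, K = 15/5 = 3/1.


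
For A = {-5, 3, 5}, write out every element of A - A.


A - A = {a - a' : a, a' ∈ A}.
Compute a - a' for each ordered pair (a, a'):
a = -5: -5--5=0, -5-3=-8, -5-5=-10
a = 3: 3--5=8, 3-3=0, 3-5=-2
a = 5: 5--5=10, 5-3=2, 5-5=0
Collecting distinct values (and noting 0 appears from a-a):
A - A = {-10, -8, -2, 0, 2, 8, 10}
|A - A| = 7

A - A = {-10, -8, -2, 0, 2, 8, 10}


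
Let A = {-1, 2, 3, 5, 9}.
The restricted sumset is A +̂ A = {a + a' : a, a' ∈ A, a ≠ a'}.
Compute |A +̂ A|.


Restricted sumset: A +̂ A = {a + a' : a ∈ A, a' ∈ A, a ≠ a'}.
Equivalently, take A + A and drop any sum 2a that is achievable ONLY as a + a for a ∈ A (i.e. sums representable only with equal summands).
Enumerate pairs (a, a') with a < a' (symmetric, so each unordered pair gives one sum; this covers all a ≠ a'):
  -1 + 2 = 1
  -1 + 3 = 2
  -1 + 5 = 4
  -1 + 9 = 8
  2 + 3 = 5
  2 + 5 = 7
  2 + 9 = 11
  3 + 5 = 8
  3 + 9 = 12
  5 + 9 = 14
Collected distinct sums: {1, 2, 4, 5, 7, 8, 11, 12, 14}
|A +̂ A| = 9
(Reference bound: |A +̂ A| ≥ 2|A| - 3 for |A| ≥ 2, with |A| = 5 giving ≥ 7.)

|A +̂ A| = 9


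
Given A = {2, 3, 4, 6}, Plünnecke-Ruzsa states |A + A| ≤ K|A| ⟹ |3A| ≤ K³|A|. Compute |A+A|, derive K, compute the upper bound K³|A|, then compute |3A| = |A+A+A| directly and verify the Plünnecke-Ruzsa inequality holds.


|A| = 4.
Step 1: Compute A + A by enumerating all 16 pairs.
A + A = {4, 5, 6, 7, 8, 9, 10, 12}, so |A + A| = 8.
Step 2: Doubling constant K = |A + A|/|A| = 8/4 = 8/4 ≈ 2.0000.
Step 3: Plünnecke-Ruzsa gives |3A| ≤ K³·|A| = (2.0000)³ · 4 ≈ 32.0000.
Step 4: Compute 3A = A + A + A directly by enumerating all triples (a,b,c) ∈ A³; |3A| = 12.
Step 5: Check 12 ≤ 32.0000? Yes ✓.

K = 8/4, Plünnecke-Ruzsa bound K³|A| ≈ 32.0000, |3A| = 12, inequality holds.


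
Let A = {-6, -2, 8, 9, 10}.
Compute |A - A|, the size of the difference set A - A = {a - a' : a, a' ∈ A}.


A - A = {a - a' : a, a' ∈ A}; |A| = 5.
Bounds: 2|A|-1 ≤ |A - A| ≤ |A|² - |A| + 1, i.e. 9 ≤ |A - A| ≤ 21.
Note: 0 ∈ A - A always (from a - a). The set is symmetric: if d ∈ A - A then -d ∈ A - A.
Enumerate nonzero differences d = a - a' with a > a' (then include -d):
Positive differences: {1, 2, 4, 10, 11, 12, 14, 15, 16}
Full difference set: {0} ∪ (positive diffs) ∪ (negative diffs).
|A - A| = 1 + 2·9 = 19 (matches direct enumeration: 19).

|A - A| = 19


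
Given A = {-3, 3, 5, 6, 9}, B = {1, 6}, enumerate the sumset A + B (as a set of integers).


A + B = {a + b : a ∈ A, b ∈ B}.
Enumerate all |A|·|B| = 5·2 = 10 pairs (a, b) and collect distinct sums.
a = -3: -3+1=-2, -3+6=3
a = 3: 3+1=4, 3+6=9
a = 5: 5+1=6, 5+6=11
a = 6: 6+1=7, 6+6=12
a = 9: 9+1=10, 9+6=15
Collecting distinct sums: A + B = {-2, 3, 4, 6, 7, 9, 10, 11, 12, 15}
|A + B| = 10

A + B = {-2, 3, 4, 6, 7, 9, 10, 11, 12, 15}


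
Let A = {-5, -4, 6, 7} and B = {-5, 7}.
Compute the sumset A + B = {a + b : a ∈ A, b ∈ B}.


A + B = {a + b : a ∈ A, b ∈ B}.
Enumerate all |A|·|B| = 4·2 = 8 pairs (a, b) and collect distinct sums.
a = -5: -5+-5=-10, -5+7=2
a = -4: -4+-5=-9, -4+7=3
a = 6: 6+-5=1, 6+7=13
a = 7: 7+-5=2, 7+7=14
Collecting distinct sums: A + B = {-10, -9, 1, 2, 3, 13, 14}
|A + B| = 7

A + B = {-10, -9, 1, 2, 3, 13, 14}


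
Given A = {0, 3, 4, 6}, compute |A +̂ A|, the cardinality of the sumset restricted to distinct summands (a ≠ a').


Restricted sumset: A +̂ A = {a + a' : a ∈ A, a' ∈ A, a ≠ a'}.
Equivalently, take A + A and drop any sum 2a that is achievable ONLY as a + a for a ∈ A (i.e. sums representable only with equal summands).
Enumerate pairs (a, a') with a < a' (symmetric, so each unordered pair gives one sum; this covers all a ≠ a'):
  0 + 3 = 3
  0 + 4 = 4
  0 + 6 = 6
  3 + 4 = 7
  3 + 6 = 9
  4 + 6 = 10
Collected distinct sums: {3, 4, 6, 7, 9, 10}
|A +̂ A| = 6
(Reference bound: |A +̂ A| ≥ 2|A| - 3 for |A| ≥ 2, with |A| = 4 giving ≥ 5.)

|A +̂ A| = 6


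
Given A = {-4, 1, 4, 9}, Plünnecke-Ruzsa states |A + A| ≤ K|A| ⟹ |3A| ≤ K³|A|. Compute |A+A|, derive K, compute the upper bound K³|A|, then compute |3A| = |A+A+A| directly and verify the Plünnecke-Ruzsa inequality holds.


|A| = 4.
Step 1: Compute A + A by enumerating all 16 pairs.
A + A = {-8, -3, 0, 2, 5, 8, 10, 13, 18}, so |A + A| = 9.
Step 2: Doubling constant K = |A + A|/|A| = 9/4 = 9/4 ≈ 2.2500.
Step 3: Plünnecke-Ruzsa gives |3A| ≤ K³·|A| = (2.2500)³ · 4 ≈ 45.5625.
Step 4: Compute 3A = A + A + A directly by enumerating all triples (a,b,c) ∈ A³; |3A| = 16.
Step 5: Check 16 ≤ 45.5625? Yes ✓.

K = 9/4, Plünnecke-Ruzsa bound K³|A| ≈ 45.5625, |3A| = 16, inequality holds.


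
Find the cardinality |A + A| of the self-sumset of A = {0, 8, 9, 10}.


A + A = {a + a' : a, a' ∈ A}; |A| = 4.
General bounds: 2|A| - 1 ≤ |A + A| ≤ |A|(|A|+1)/2, i.e. 7 ≤ |A + A| ≤ 10.
Lower bound 2|A|-1 is attained iff A is an arithmetic progression.
Enumerate sums a + a' for a ≤ a' (symmetric, so this suffices):
a = 0: 0+0=0, 0+8=8, 0+9=9, 0+10=10
a = 8: 8+8=16, 8+9=17, 8+10=18
a = 9: 9+9=18, 9+10=19
a = 10: 10+10=20
Distinct sums: {0, 8, 9, 10, 16, 17, 18, 19, 20}
|A + A| = 9

|A + A| = 9


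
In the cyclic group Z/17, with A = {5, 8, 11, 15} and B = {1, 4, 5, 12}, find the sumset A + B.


Work in Z/17Z: reduce every sum a + b modulo 17.
Enumerate all 16 pairs:
a = 5: 5+1=6, 5+4=9, 5+5=10, 5+12=0
a = 8: 8+1=9, 8+4=12, 8+5=13, 8+12=3
a = 11: 11+1=12, 11+4=15, 11+5=16, 11+12=6
a = 15: 15+1=16, 15+4=2, 15+5=3, 15+12=10
Distinct residues collected: {0, 2, 3, 6, 9, 10, 12, 13, 15, 16}
|A + B| = 10 (out of 17 total residues).

A + B = {0, 2, 3, 6, 9, 10, 12, 13, 15, 16}


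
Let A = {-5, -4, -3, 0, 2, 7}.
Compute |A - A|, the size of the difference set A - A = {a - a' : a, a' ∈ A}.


A - A = {a - a' : a, a' ∈ A}; |A| = 6.
Bounds: 2|A|-1 ≤ |A - A| ≤ |A|² - |A| + 1, i.e. 11 ≤ |A - A| ≤ 31.
Note: 0 ∈ A - A always (from a - a). The set is symmetric: if d ∈ A - A then -d ∈ A - A.
Enumerate nonzero differences d = a - a' with a > a' (then include -d):
Positive differences: {1, 2, 3, 4, 5, 6, 7, 10, 11, 12}
Full difference set: {0} ∪ (positive diffs) ∪ (negative diffs).
|A - A| = 1 + 2·10 = 21 (matches direct enumeration: 21).

|A - A| = 21
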